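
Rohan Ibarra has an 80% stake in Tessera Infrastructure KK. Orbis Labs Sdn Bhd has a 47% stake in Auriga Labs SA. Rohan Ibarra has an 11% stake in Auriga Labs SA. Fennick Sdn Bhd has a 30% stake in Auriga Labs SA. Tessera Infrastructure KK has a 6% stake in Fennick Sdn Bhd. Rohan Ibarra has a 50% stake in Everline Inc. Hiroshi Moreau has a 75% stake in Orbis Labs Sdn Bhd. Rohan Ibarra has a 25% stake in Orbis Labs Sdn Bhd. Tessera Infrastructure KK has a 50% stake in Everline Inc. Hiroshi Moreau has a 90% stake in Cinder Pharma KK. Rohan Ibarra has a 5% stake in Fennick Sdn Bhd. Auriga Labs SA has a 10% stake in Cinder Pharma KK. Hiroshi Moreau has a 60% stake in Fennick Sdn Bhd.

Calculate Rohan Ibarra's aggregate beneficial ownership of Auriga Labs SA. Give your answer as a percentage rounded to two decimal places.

Rohan reaches Auriga along 4 paths.
Via Orbis: 25% × 47% = 11.75%.
Via Tessera → Fennick: 80% × 6% × 30% = 1.44%.
Via Fennick: 5% × 30% = 1.5%.
Direct stake: 11% = 11%.
Total: 11.75% + 1.44% + 1.5% + 11% = 25.69%.

25.69%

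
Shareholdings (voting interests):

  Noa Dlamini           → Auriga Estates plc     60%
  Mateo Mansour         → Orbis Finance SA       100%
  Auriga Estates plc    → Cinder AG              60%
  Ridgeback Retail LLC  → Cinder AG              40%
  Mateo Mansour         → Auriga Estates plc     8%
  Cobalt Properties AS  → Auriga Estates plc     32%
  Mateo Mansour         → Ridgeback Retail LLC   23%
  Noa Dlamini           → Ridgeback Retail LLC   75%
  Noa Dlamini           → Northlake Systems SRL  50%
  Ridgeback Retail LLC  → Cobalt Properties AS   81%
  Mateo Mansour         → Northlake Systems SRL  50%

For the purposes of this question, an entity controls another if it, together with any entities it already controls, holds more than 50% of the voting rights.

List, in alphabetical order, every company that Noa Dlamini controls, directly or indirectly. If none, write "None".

Noa holds 75% of Ridgeback, so Noa controls Ridgeback.
Ridgeback holds 81% of Cobalt, so Noa controls Cobalt.
Cobalt and Noa together hold 32% + 60% = 92% of Auriga, so Noa controls Auriga.
Ridgeback and Auriga together hold 40% + 60% = 100% of Cinder, so Noa controls Cinder.
No other company's threshold is met.

Auriga Estates plc, Cinder AG, Cobalt Properties AS, Ridgeback Retail LLC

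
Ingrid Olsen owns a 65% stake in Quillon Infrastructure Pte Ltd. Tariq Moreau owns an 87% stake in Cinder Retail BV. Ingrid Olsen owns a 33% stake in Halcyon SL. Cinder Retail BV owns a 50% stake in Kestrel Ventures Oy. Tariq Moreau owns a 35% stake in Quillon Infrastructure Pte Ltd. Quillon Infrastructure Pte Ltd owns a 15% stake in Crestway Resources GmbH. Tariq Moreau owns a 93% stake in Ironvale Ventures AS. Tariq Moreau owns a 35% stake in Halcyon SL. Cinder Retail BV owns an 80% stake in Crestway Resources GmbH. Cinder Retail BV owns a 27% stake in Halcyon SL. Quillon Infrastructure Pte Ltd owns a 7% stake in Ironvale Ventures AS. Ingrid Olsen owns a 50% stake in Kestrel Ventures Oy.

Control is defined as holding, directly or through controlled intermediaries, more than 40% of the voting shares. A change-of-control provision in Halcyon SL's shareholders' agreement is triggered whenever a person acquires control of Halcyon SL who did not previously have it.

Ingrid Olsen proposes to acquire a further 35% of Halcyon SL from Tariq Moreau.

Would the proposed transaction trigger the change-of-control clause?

The purchase adds only to Ingrid's holdings (Tariq's stake shrinks), so Ingrid is the only person who could newly come to control Halcyon.
Ingrid holds 65% of Quillon, so Ingrid controls Quillon.
Ingrid holds 50% of Kestrel, so Ingrid controls Kestrel.
In Halcyon, Ingrid's side holds only 33%, not > 40%.
So before the transaction, Ingrid does not control Halcyon.
After the purchase, Ingrid's direct stake in Halcyon rises to 33% + 35% = 68%, and Tariq's stake falls to 0%.
Ingrid holds 68% of Halcyon, so Ingrid controls Halcyon.
Ingrid did not control Halcyon before and does after, so the clause is triggered.

Yes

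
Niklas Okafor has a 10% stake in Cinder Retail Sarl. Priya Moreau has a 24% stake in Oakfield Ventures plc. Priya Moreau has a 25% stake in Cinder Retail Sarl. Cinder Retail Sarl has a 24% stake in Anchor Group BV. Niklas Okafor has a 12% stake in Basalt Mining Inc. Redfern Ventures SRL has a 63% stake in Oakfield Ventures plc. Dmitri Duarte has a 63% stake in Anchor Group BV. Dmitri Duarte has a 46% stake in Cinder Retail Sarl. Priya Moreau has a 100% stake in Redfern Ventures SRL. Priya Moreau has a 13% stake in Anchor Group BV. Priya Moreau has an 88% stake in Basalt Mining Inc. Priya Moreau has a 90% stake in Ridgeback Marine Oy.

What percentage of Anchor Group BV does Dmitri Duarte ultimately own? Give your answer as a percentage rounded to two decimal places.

Dmitri reaches Anchor along 2 paths.
Direct stake: 63% = 63%.
Via Cinder: 46% × 24% = 11.04%.
Total: 63% + 11.04% = 74.04%.

74.04%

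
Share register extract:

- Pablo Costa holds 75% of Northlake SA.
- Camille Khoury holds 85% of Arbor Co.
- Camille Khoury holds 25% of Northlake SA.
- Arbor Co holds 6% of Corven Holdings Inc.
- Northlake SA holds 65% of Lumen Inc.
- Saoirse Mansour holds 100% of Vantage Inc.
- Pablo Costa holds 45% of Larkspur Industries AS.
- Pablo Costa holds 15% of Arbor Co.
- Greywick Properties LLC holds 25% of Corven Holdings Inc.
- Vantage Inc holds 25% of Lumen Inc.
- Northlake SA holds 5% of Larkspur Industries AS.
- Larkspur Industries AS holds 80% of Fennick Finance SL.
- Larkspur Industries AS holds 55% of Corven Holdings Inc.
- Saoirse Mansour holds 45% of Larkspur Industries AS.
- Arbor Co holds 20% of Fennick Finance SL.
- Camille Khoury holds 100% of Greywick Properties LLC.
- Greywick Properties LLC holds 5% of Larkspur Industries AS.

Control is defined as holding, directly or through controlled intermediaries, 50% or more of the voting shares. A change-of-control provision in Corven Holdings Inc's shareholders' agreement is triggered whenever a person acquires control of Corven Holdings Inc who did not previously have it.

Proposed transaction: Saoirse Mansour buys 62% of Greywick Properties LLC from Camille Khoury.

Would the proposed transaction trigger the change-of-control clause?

Yes

The purchase adds only to Saoirse's holdings (Camille's stake shrinks), so Saoirse is the only person who could newly come to control Corven.
Saoirse holds 100% of Vantage, so Saoirse controls Vantage.
Neither Saoirse nor any entity Saoirse controls holds any voting interest in Corven.
So before the transaction, Saoirse does not control Corven.
After the purchase, Saoirse holds 62% of Greywick directly, and Camille's stake falls to 38%.
Saoirse holds 62% of Greywick, so Saoirse controls Greywick.
Saoirse and Greywick together hold 45% + 5% = 50% of Larkspur, so Saoirse controls Larkspur.
Greywick and Larkspur together hold 25% + 55% = 80% of Corven, so Saoirse controls Corven.
Saoirse did not control Corven before and does after, so the clause is triggered.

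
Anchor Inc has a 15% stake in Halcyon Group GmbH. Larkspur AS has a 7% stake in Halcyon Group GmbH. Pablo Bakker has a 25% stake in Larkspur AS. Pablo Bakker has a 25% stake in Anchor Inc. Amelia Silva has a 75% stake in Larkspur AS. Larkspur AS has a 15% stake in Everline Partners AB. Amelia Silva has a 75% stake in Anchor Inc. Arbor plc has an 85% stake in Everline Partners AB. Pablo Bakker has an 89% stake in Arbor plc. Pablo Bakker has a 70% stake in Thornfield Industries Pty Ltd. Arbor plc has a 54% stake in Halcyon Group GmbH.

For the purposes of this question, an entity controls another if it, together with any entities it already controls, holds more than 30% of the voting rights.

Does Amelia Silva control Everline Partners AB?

No

Amelia holds 75% of Anchor, so Amelia controls Anchor.
Amelia holds 75% of Larkspur, so Amelia controls Larkspur.
In Everline, Amelia's side holds only 15%, not > 30%.
So Amelia does not control Everline.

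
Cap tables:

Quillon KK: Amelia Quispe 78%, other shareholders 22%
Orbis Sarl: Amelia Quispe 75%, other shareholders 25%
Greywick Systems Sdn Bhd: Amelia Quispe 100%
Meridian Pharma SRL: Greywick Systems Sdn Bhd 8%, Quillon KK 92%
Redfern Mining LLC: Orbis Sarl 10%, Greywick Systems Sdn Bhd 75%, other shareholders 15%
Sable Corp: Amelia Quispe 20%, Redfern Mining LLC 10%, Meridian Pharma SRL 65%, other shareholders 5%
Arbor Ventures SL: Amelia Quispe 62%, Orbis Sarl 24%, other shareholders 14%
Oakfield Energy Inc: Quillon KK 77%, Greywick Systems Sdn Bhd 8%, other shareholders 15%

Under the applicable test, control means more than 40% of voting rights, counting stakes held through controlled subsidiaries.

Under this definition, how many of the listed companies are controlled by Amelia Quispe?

8

Amelia holds 78% of Quillon, so Amelia controls Quillon.
Amelia holds 75% of Orbis, so Amelia controls Orbis.
Amelia holds 100% of Greywick, so Amelia controls Greywick.
Greywick and Quillon together hold 8% + 92% = 100% of Meridian, so Amelia controls Meridian.
Orbis and Greywick together hold 10% + 75% = 85% of Redfern, so Amelia controls Redfern.
Amelia and Redfern and Meridian together hold 20% + 10% + 65% = 95% of Sable, so Amelia controls Sable.
Amelia and Orbis together hold 62% + 24% = 86% of Arbor, so Amelia controls Arbor.
Quillon and Greywick together hold 77% + 8% = 85% of Oakfield, so Amelia controls Oakfield.
Amelia controls 8 companies.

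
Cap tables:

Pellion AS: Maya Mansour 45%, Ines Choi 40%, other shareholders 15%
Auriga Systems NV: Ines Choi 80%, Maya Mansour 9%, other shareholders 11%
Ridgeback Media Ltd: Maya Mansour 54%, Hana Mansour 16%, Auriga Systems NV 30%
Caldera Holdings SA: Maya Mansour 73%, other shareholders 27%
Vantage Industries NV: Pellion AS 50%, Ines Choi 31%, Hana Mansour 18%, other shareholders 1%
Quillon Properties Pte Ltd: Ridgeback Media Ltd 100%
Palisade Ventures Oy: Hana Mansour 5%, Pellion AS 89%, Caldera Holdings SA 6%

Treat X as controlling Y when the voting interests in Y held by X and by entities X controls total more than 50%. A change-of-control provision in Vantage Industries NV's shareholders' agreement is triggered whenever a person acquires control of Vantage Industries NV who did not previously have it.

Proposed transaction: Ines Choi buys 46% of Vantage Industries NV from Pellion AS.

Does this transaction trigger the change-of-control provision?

Yes

The purchase adds only to Ines's holdings (Pellion's stake shrinks), so Ines is the only person who could newly come to control Vantage.
Ines holds 80% of Auriga, so Ines controls Auriga.
In Vantage, Ines's side holds only 31%, not > 50%.
So before the transaction, Ines does not control Vantage.
After the purchase, Ines's direct stake in Vantage rises to 31% + 46% = 77%, and Pellion's stake falls to 4%.
Ines holds 77% of Vantage, so Ines controls Vantage.
Ines did not control Vantage before and does after, so the clause is triggered.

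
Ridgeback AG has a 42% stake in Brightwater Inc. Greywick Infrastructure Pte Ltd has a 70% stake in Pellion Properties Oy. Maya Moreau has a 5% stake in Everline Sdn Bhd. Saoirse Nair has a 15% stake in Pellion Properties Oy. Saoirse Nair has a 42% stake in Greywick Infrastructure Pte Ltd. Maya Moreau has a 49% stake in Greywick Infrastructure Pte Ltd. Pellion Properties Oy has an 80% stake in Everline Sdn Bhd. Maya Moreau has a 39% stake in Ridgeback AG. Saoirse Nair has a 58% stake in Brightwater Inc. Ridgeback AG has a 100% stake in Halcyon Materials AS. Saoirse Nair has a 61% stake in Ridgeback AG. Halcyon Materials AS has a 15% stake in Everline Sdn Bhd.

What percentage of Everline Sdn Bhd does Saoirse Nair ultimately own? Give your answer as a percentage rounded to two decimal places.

44.67%

Saoirse reaches Everline along 3 paths.
Via Ridgeback → Halcyon: 61% × 100% × 15% = 9.15%.
Via Pellion: 15% × 80% = 12%.
Via Greywick → Pellion: 42% × 70% × 80% = 23.52%.
Total: 9.15% + 12% + 23.52% = 44.67%.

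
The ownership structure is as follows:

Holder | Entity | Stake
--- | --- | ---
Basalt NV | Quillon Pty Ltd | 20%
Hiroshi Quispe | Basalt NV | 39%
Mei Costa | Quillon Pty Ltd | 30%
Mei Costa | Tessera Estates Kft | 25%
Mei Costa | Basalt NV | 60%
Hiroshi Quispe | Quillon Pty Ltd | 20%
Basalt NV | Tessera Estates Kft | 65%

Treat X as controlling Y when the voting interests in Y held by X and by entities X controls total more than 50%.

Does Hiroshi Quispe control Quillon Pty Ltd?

No

Hiroshi's largest direct stake is 39% in Basalt, which does not meet the threshold, so Hiroshi controls no company.
In Quillon, Hiroshi's side holds only 20%, not > 50%.
So Hiroshi does not control Quillon.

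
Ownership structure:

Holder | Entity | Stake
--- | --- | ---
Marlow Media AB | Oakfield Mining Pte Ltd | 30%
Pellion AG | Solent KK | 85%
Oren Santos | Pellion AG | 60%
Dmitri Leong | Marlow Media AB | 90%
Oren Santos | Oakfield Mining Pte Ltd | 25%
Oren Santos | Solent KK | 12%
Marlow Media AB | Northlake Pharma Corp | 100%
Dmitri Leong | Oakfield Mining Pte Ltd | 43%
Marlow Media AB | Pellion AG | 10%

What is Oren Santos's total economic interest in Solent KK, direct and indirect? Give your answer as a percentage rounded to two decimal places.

63.00%

Oren reaches Solent along 2 paths.
Via Pellion: 60% × 85% = 51%.
Direct stake: 12% = 12%.
Total: 51% + 12% = 63%.
Rounded: 63.00%.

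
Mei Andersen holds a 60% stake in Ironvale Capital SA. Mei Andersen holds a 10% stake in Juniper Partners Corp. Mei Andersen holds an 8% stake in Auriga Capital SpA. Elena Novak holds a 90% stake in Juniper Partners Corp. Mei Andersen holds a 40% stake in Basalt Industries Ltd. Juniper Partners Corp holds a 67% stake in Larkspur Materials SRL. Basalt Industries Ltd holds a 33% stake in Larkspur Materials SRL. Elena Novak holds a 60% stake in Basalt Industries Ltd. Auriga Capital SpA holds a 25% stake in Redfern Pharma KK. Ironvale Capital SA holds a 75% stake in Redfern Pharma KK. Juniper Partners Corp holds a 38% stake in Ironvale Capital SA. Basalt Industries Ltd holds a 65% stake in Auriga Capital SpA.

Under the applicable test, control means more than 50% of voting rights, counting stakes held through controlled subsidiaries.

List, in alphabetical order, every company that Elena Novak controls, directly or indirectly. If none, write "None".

Auriga Capital SpA, Basalt Industries Ltd, Juniper Partners Corp, Larkspur Materials SRL

Elena holds 90% of Juniper, so Elena controls Juniper.
Elena holds 60% of Basalt, so Elena controls Basalt.
Basalt holds 65% of Auriga, so Elena controls Auriga.
Basalt and Juniper together hold 33% + 67% = 100% of Larkspur, so Elena controls Larkspur.
No other company's threshold is met.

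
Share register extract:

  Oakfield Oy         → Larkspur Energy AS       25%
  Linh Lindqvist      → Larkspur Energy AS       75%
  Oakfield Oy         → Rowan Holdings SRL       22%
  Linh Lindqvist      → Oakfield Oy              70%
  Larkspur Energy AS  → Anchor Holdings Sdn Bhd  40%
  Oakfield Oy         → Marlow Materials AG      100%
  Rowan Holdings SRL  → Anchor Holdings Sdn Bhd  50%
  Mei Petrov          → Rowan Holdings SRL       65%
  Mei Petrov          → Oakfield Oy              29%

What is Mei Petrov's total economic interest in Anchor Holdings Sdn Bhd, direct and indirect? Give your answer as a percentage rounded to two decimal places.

38.59%

Mei reaches Anchor along 3 paths.
Via Rowan: 65% × 50% = 32.5%.
Via Oakfield → Rowan: 29% × 22% × 50% = 3.19%.
Via Oakfield → Larkspur: 29% × 25% × 40% = 2.9%.
Total: 32.5% + 3.19% + 2.9% = 38.59%.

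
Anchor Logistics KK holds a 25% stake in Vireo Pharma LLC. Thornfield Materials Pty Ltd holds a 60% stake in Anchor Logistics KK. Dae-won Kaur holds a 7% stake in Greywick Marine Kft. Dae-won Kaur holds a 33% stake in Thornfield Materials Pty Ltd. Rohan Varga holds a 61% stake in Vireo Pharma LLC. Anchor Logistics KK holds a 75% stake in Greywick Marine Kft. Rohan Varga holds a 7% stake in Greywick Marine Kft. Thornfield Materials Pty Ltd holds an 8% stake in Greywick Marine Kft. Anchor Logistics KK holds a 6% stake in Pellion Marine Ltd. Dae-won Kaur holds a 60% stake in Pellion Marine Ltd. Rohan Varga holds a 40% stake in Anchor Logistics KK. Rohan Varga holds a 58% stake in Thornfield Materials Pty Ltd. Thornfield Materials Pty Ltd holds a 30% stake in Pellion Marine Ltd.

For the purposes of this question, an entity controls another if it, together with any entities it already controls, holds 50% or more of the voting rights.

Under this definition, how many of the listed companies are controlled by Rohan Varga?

Rohan holds 58% of Thornfield, so Rohan controls Thornfield.
Thornfield and Rohan together hold 60% + 40% = 100% of Anchor, so Rohan controls Anchor.
Thornfield and Anchor and Rohan together hold 8% + 75% + 7% = 90% of Greywick, so Rohan controls Greywick.
Anchor and Rohan together hold 25% + 61% = 86% of Vireo, so Rohan controls Vireo.
No other company's threshold is met.
Rohan controls 4 companies.

4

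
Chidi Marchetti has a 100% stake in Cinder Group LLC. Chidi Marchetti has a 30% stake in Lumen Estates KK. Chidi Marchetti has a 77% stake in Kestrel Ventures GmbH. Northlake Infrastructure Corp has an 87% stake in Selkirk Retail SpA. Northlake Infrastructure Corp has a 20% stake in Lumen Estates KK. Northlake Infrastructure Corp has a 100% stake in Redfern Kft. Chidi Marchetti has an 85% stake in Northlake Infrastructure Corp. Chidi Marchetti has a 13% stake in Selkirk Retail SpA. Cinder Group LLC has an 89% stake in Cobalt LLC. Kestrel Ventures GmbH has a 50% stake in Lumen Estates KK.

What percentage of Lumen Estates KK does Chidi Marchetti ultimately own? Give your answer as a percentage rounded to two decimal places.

Chidi reaches Lumen along 3 paths.
Via Northlake: 85% × 20% = 17%.
Direct stake: 30% = 30%.
Via Kestrel: 77% × 50% = 38.5%.
Total: 17% + 30% + 38.5% = 85.5%.
Rounded: 85.50%.

85.50%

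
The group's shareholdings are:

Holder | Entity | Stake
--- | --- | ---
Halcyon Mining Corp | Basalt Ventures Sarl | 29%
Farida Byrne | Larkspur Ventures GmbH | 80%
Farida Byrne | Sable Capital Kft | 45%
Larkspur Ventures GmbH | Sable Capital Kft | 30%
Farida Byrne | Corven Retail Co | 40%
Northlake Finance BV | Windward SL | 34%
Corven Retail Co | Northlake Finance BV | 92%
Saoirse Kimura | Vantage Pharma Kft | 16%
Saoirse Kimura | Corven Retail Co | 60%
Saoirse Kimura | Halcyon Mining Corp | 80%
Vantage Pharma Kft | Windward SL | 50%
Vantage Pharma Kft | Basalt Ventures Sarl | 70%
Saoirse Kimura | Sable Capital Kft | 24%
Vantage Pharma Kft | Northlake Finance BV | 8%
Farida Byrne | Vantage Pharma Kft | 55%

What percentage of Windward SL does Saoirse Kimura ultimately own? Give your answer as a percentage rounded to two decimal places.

27.20%

Saoirse reaches Windward along 3 paths.
Via Vantage: 16% × 50% = 8%.
Via Corven → Northlake: 60% × 92% × 34% = 18.768%.
Via Vantage → Northlake: 16% × 8% × 34% = 0.4352%.
Total: 8% + 18.768% + 0.4352% = 27.2032%.
Rounded: 27.20%.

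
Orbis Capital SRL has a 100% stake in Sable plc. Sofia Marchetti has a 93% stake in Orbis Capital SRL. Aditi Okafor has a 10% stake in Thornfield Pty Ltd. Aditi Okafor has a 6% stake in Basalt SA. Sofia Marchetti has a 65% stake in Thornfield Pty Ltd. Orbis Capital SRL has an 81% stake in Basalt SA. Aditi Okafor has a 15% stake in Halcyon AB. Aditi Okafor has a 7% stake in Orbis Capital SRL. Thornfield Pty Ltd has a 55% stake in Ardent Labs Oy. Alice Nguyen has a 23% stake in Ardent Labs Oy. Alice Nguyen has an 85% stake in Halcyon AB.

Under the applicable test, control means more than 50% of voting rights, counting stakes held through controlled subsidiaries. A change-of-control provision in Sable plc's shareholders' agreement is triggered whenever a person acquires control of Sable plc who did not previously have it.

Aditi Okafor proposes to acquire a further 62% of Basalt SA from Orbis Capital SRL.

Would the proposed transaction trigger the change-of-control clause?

The purchase adds only to Aditi's holdings (Orbis's stake shrinks), so Aditi is the only person who could newly come to control Sable.
Aditi's largest direct stake is 15% in Halcyon, which does not meet the threshold, so Aditi controls no company.
Neither Aditi nor any entity Aditi controls holds any voting interest in Sable.
So before the transaction, Aditi does not control Sable.
After the purchase, Aditi's direct stake in Basalt rises to 6% + 62% = 68%, and Orbis's stake falls to 19%.
Aditi holds 68% of Basalt, so Aditi controls Basalt.
After the transaction, neither Aditi nor any entity Aditi controls holds a voting interest in Sable, so Aditi still does not control it.
No new person acquires control, so the clause is not triggered.

No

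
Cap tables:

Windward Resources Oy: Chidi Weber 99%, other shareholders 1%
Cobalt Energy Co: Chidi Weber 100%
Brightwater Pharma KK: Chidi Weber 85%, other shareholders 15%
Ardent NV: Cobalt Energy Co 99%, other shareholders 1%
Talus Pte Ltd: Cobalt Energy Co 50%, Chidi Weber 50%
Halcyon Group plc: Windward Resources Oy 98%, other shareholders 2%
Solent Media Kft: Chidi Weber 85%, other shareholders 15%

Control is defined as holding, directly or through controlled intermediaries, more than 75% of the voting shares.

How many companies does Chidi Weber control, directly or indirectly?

7

Chidi holds 99% of Windward, so Chidi controls Windward.
Chidi holds 100% of Cobalt, so Chidi controls Cobalt.
Chidi holds 85% of Brightwater, so Chidi controls Brightwater.
Cobalt holds 99% of Ardent, so Chidi controls Ardent.
Cobalt and Chidi together hold 50% + 50% = 100% of Talus, so Chidi controls Talus.
Windward holds 98% of Halcyon, so Chidi controls Halcyon.
Chidi holds 85% of Solent, so Chidi controls Solent.
Chidi controls 7 companies.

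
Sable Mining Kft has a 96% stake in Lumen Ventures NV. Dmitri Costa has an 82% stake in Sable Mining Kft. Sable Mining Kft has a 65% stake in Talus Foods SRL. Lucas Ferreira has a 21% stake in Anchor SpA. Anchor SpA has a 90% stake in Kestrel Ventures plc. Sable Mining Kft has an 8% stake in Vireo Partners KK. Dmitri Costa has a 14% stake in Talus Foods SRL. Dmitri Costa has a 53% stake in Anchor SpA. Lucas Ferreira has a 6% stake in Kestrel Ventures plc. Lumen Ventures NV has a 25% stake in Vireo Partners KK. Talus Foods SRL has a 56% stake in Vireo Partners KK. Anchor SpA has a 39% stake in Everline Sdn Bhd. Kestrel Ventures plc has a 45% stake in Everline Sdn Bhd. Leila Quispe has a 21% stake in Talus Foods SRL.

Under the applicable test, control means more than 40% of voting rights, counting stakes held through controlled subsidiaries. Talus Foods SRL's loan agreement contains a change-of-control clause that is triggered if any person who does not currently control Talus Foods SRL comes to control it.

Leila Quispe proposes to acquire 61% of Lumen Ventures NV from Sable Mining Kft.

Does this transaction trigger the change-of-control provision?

No

The purchase adds only to Leila's holdings (Sable's stake shrinks), so Leila is the only person who could newly come to control Talus.
Leila's largest direct stake is 21% in Talus, which does not meet the threshold, so Leila controls no company.
In Talus, Leila's side holds only 21%, not > 40%.
So before the transaction, Leila does not control Talus.
After the purchase, Leila holds 61% of Lumen directly, and Sable's stake falls to 35%.
Leila holds 61% of Lumen, so Leila controls Lumen.
After the transaction, Leila's side holds 21% of Talus, not > 40%, so Leila still does not control Talus.
No new person acquires control, so the clause is not triggered.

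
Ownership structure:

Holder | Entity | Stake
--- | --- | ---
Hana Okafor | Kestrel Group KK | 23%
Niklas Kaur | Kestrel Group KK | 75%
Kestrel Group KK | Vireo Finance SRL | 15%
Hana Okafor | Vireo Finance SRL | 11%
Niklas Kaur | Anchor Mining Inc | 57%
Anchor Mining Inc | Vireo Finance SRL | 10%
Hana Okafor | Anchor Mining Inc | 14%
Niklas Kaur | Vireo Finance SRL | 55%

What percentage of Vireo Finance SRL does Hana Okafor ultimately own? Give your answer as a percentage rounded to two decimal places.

Hana reaches Vireo along 3 paths.
Via Anchor: 14% × 10% = 1.4%.
Via Kestrel: 23% × 15% = 3.45%.
Direct stake: 11% = 11%.
Total: 1.4% + 3.45% + 11% = 15.85%.

15.85%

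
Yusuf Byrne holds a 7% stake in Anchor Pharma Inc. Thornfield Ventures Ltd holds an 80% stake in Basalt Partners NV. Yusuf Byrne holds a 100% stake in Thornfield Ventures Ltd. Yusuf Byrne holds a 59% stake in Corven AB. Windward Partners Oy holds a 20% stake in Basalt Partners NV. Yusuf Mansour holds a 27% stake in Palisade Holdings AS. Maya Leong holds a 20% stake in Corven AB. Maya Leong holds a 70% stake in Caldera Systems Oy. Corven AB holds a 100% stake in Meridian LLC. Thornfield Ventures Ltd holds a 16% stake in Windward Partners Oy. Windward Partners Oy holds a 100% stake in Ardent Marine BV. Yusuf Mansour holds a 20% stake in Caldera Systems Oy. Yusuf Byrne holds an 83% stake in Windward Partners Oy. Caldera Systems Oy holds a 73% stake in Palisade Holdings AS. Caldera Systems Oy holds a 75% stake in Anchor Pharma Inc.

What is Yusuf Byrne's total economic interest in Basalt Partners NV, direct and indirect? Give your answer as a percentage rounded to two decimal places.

Yusuf Byrne reaches Basalt along 3 paths.
Via Windward: 83% × 20% = 16.6%.
Via Thornfield → Windward: 100% × 16% × 20% = 3.2%.
Via Thornfield: 100% × 80% = 80%.
Total: 16.6% + 3.2% + 80% = 99.8%.
Rounded: 99.80%.

99.80%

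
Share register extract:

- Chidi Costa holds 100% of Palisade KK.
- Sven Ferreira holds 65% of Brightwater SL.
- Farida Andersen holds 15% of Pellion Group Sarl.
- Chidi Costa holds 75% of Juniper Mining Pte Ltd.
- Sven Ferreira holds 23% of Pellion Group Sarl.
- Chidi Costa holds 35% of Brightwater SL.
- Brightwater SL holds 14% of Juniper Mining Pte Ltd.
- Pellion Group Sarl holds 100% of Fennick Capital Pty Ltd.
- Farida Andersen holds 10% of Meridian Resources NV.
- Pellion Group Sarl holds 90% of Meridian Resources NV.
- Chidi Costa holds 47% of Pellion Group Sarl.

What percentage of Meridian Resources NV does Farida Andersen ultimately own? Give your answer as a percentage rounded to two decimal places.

23.50%

Farida reaches Meridian along 2 paths.
Via Pellion: 15% × 90% = 13.5%.
Direct stake: 10% = 10%.
Total: 13.5% + 10% = 23.5%.
Rounded: 23.50%.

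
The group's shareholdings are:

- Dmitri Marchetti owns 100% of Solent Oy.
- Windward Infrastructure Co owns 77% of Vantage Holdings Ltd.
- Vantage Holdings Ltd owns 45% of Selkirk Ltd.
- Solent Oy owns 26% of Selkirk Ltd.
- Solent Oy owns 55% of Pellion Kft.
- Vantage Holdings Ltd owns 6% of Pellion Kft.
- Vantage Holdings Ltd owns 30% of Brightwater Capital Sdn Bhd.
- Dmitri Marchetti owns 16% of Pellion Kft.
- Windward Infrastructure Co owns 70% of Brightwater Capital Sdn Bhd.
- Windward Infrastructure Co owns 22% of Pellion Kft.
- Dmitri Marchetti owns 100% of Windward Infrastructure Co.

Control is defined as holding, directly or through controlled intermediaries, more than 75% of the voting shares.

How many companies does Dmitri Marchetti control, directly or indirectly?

5

Dmitri holds 100% of Windward, so Dmitri controls Windward.
Dmitri holds 100% of Solent, so Dmitri controls Solent.
Windward holds 77% of Vantage, so Dmitri controls Vantage.
Vantage and Windward together hold 30% + 70% = 100% of Brightwater, so Dmitri controls Brightwater.
Solent and Windward and Dmitri and Vantage together hold 55% + 22% + 16% + 6% = 99% of Pellion, so Dmitri controls Pellion.
No other company's threshold is met.
Dmitri controls 5 companies.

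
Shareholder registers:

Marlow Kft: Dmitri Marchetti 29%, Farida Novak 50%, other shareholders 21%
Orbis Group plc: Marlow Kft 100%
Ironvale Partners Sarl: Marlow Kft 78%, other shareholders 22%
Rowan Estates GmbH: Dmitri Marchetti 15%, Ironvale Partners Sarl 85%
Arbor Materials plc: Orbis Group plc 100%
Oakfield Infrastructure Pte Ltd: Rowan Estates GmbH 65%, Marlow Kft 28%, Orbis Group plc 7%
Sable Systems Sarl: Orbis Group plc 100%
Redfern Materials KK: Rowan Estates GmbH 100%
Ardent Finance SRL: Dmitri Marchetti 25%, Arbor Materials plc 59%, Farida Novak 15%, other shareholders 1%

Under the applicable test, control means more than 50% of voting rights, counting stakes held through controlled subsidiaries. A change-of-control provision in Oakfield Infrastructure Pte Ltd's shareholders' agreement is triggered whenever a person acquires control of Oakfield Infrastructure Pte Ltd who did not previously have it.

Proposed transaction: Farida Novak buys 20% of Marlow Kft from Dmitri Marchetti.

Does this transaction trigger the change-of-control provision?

Yes

The purchase adds only to Farida's holdings (Dmitri's stake shrinks), so Farida is the only person who could newly come to control Oakfield.
Farida's largest direct stake is 50% in Marlow, which does not meet the threshold, so Farida controls no company.
Neither Farida nor any entity Farida controls holds any voting interest in Oakfield.
So before the transaction, Farida does not control Oakfield.
After the purchase, Farida's direct stake in Marlow rises to 50% + 20% = 70%, and Dmitri's stake falls to 9%.
Farida holds 70% of Marlow, so Farida controls Marlow.
Marlow holds 78% of Ironvale, so Farida controls Ironvale.
Ironvale holds 85% of Rowan, so Farida controls Rowan.
Marlow holds 100% of Orbis, so Farida controls Orbis.
Rowan and Marlow and Orbis together hold 65% + 28% + 7% = 100% of Oakfield, so Farida controls Oakfield.
Farida did not control Oakfield before and does after, so the clause is triggered.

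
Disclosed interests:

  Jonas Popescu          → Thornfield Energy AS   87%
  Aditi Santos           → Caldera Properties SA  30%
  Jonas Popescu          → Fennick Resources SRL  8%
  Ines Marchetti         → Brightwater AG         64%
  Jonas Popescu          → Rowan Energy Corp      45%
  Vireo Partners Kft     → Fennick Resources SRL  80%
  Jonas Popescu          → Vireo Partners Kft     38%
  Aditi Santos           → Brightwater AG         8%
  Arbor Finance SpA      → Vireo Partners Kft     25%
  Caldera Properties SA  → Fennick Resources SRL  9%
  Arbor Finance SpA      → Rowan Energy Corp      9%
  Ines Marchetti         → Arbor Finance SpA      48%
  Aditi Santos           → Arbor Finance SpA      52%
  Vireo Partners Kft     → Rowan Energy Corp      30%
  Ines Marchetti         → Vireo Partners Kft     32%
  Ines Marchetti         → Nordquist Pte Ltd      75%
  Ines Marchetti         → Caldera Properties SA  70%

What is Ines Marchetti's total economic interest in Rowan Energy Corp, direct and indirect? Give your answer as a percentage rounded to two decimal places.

Ines reaches Rowan along 3 paths.
Via Vireo: 32% × 30% = 9.6%.
Via Arbor → Vireo: 48% × 25% × 30% = 3.6%.
Via Arbor: 48% × 9% = 4.32%.
Total: 9.6% + 3.6% + 4.32% = 17.52%.

17.52%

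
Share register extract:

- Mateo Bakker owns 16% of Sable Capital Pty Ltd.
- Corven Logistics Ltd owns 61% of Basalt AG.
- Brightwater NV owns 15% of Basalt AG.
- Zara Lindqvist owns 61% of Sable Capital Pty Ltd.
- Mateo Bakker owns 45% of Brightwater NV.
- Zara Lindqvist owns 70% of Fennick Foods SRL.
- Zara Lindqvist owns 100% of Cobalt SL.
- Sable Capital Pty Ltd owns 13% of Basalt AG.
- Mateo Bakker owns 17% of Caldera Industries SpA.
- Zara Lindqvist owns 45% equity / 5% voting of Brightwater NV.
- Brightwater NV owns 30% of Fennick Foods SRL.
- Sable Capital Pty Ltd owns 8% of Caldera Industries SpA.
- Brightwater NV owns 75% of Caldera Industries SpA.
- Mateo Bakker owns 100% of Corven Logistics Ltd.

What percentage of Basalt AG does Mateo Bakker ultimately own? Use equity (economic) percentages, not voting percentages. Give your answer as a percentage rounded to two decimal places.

Mateo reaches Basalt along 3 paths.
Via Corven: 100% × 61% = 61%.
Via Brightwater: 45% × 15% = 6.75%.
Via Sable: 16% × 13% = 2.08%.
Total: 61% + 6.75% + 2.08% = 69.83%.

69.83%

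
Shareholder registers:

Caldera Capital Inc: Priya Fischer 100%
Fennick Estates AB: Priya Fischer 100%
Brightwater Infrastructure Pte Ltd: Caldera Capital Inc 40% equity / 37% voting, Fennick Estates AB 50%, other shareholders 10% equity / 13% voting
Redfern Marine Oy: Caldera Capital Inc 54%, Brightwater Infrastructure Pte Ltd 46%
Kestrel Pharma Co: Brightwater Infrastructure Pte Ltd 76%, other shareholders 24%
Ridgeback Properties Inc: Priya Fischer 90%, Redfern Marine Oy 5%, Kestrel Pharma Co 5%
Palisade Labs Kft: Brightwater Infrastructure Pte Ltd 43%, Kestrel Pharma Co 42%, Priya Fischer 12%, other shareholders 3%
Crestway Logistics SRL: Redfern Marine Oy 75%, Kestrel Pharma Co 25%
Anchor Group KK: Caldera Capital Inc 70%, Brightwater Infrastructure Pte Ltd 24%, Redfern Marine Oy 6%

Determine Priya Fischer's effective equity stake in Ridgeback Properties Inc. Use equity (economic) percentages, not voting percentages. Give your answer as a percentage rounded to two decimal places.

98.19%

Priya reaches Ridgeback along 6 paths.
Direct stake: 90% = 90%.
Via Caldera → Redfern: 100% × 54% × 5% = 2.7%.
Via Caldera → Brightwater → Redfern: 100% × 40% × 46% × 5% = 0.92%.
Via Fennick → Brightwater → Redfern: 100% × 50% × 46% × 5% = 1.15%.
Via Caldera → Brightwater → Kestrel: 100% × 40% × 76% × 5% = 1.52%.
Via Fennick → Brightwater → Kestrel: 100% × 50% × 76% × 5% = 1.9%.
Total: 90% + 2.7% + 0.92% + 1.15% + 1.52% + 1.9% = 98.19%.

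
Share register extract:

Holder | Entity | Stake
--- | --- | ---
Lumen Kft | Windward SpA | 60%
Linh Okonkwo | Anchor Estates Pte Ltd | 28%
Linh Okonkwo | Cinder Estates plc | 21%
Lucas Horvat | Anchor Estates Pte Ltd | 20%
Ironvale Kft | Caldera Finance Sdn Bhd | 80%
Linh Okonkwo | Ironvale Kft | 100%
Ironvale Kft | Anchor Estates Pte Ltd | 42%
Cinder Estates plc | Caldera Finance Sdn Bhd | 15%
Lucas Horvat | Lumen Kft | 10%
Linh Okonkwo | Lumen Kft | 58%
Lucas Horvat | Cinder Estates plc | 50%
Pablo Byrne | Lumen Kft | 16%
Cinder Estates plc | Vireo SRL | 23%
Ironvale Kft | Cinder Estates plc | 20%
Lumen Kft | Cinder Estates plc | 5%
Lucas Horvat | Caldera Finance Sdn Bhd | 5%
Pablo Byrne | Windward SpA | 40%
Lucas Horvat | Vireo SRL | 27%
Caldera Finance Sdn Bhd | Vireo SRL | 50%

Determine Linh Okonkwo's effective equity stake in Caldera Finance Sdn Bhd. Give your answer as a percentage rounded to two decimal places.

86.59%

Linh reaches Caldera along 4 paths.
Via Ironvale → Cinder: 100% × 20% × 15% = 3%.
Via Cinder: 21% × 15% = 3.15%.
Via Lumen → Cinder: 58% × 5% × 15% = 0.435%.
Via Ironvale: 100% × 80% = 80%.
Total: 3% + 3.15% + 0.435% + 80% = 86.585%.
Rounded: 86.59%.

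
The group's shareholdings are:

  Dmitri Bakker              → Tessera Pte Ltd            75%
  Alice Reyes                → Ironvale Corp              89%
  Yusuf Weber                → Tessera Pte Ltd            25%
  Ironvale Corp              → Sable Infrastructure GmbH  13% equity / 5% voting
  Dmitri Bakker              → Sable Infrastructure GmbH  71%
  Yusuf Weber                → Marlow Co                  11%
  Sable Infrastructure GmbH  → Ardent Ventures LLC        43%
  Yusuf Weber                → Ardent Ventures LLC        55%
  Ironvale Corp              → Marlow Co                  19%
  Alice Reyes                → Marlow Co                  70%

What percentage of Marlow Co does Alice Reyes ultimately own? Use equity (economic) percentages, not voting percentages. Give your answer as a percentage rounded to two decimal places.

Alice reaches Marlow along 2 paths.
Via Ironvale: 89% × 19% = 16.91%.
Direct stake: 70% = 70%.
Total: 16.91% + 70% = 86.91%.

86.91%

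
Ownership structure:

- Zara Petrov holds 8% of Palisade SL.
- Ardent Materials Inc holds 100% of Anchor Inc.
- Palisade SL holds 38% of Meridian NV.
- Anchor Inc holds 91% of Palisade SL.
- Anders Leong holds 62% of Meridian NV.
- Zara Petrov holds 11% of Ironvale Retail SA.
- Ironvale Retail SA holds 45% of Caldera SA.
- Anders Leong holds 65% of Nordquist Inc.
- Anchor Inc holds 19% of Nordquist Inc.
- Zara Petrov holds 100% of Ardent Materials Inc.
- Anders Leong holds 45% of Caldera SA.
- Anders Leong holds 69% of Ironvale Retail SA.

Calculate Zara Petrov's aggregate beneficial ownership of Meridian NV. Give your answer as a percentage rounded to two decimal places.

37.62%

Zara reaches Meridian along 2 paths.
Via Palisade: 8% × 38% = 3.04%.
Via Ardent → Anchor → Palisade: 100% × 100% × 91% × 38% = 34.58%.
Total: 3.04% + 34.58% = 37.62%.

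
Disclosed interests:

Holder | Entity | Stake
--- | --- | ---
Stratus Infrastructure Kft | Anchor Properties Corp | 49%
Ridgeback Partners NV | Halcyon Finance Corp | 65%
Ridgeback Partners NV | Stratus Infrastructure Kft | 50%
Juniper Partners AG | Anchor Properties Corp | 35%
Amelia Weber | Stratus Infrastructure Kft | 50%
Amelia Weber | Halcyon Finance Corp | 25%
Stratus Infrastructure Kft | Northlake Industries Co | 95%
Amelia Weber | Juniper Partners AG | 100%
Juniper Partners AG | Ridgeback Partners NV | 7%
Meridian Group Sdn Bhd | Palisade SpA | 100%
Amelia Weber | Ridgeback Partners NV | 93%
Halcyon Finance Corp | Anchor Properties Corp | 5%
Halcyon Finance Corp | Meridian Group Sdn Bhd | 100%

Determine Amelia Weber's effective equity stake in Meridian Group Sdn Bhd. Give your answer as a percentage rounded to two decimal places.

90.00%

Amelia reaches Meridian along 3 paths.
Via Juniper → Ridgeback → Halcyon: 100% × 7% × 65% × 100% = 4.55%.
Via Ridgeback → Halcyon: 93% × 65% × 100% = 60.45%.
Via Halcyon: 25% × 100% = 25%.
Total: 4.55% + 60.45% + 25% = 90%.
Rounded: 90.00%.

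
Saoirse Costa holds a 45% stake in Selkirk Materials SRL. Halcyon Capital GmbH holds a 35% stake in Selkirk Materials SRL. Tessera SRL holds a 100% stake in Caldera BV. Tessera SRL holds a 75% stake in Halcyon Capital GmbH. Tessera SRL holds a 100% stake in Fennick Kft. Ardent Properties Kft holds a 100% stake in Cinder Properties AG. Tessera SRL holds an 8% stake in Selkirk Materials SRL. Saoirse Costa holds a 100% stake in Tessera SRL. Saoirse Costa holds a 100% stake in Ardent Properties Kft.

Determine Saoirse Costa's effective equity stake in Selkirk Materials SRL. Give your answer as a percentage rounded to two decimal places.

Saoirse reaches Selkirk along 3 paths.
Direct stake: 45% = 45%.
Via Tessera → Halcyon: 100% × 75% × 35% = 26.25%.
Via Tessera: 100% × 8% = 8%.
Total: 45% + 26.25% + 8% = 79.25%.

79.25%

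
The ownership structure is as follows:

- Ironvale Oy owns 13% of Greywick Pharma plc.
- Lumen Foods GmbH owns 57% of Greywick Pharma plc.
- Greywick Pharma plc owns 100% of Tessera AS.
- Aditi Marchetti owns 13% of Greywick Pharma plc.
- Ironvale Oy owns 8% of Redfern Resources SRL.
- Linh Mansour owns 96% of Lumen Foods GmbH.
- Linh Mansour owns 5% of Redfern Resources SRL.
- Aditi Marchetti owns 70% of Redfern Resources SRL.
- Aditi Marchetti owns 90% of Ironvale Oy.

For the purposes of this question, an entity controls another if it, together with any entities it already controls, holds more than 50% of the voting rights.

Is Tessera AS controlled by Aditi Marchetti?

Aditi holds 90% of Ironvale, so Aditi controls Ironvale.
Ironvale and Aditi together hold 8% + 70% = 78% of Redfern, so Aditi controls Redfern.
Neither Aditi nor any entity Aditi controls holds any voting interest in Tessera.
So Aditi does not control Tessera.

No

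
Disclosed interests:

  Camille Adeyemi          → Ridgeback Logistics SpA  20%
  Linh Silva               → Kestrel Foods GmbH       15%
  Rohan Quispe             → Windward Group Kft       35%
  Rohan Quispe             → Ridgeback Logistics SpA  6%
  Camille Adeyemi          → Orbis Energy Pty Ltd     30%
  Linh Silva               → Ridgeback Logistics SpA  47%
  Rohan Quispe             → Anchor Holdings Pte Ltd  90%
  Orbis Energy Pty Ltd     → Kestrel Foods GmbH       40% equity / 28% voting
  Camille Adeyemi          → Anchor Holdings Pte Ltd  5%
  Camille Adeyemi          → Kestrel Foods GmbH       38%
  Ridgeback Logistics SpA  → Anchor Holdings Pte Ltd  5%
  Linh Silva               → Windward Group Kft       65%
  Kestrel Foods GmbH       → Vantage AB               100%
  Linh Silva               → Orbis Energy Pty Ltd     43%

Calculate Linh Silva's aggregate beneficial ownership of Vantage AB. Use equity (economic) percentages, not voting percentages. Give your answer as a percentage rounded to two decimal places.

32.20%

Linh reaches Vantage along 2 paths.
Via Kestrel: 15% × 100% = 15%.
Via Orbis → Kestrel: 43% × 40% × 100% = 17.2%.
Total: 15% + 17.2% = 32.2%.
Rounded: 32.20%.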